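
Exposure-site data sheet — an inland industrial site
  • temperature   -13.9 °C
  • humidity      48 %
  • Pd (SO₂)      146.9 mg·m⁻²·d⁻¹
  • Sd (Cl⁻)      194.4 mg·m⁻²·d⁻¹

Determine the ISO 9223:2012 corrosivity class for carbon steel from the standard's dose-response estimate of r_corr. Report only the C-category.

carbon steel: T≤10 °C ⇒ hinge +0.150·(-13.9−10) = -3.5850
  sulphur-dioxide contribution → 1.717 μm/a
  chloride contribution → 7.482 μm/a
  ⇒ r_corr(carbon steel) = 9.2 μm/a
9.2 μm/a falls in (1.3, 25] for carbon steel → category C2

C2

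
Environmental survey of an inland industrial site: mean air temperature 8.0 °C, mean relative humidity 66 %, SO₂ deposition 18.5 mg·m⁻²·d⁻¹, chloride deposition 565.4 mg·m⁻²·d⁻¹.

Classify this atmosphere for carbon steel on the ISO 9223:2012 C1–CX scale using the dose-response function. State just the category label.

carbon steel: temperature factor f = +0.150·(-2.0) = -0.3000
  sulphur-dioxide contribution → 22.38 μm/a
  chloride contribution → 63.09 μm/a
  ⇒ r_corr(carbon steel) = 85.47 μm/a
Category bounds: 80…200 μm/a bracket r_corr ⇒ C5

C5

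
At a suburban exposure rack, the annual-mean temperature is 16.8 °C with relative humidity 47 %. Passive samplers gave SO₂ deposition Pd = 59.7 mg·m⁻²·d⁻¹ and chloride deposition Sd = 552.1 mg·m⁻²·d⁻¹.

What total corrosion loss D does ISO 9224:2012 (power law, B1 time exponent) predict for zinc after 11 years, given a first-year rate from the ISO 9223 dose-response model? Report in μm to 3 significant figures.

zinc: f(T) = -0.071·(T−10) [T>10 °C] = -0.4828
  Pd branch = 0.0129·Pd^0.44·e^(0.046·RH+f) = 0.4181 μm/a
  Cl⁻ term: 0.0175·552.1^0.57·exp(0.008·47+0.085·16.8) = 3.886
  sum: 0.4181 + 3.886 → r_corr = 4.304 μm/a
ISO 9224: D(t) = r_corr · t^b with b = 0.813 (zinc, B1)
  D(11) = 4.304 × 11^0.813 = 4.304 × 7.025 = 30.23 μm

D(11) = 30.2 μm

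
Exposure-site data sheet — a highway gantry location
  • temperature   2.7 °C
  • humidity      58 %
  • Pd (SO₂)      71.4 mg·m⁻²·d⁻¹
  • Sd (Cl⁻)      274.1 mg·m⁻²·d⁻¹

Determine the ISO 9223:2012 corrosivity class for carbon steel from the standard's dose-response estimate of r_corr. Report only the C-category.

C3

carbon steel: temperature factor f = +0.150·(-7.3) = -1.0950
  SO₂ term: 1.77·71.4^0.52·exp(0.02·58-1.0950) = 17.38
  Sd branch = 0.102·Sd^0.62·e^(0.033·RH+0.04·T) = 25.02 μm/a
  sum: 17.38 + 25.02 → r_corr = 42.4 μm/a
ISO 9223 Table 2 (carbon steel): 25 < 42.4 ≤ 50 μm/a ⇒ C3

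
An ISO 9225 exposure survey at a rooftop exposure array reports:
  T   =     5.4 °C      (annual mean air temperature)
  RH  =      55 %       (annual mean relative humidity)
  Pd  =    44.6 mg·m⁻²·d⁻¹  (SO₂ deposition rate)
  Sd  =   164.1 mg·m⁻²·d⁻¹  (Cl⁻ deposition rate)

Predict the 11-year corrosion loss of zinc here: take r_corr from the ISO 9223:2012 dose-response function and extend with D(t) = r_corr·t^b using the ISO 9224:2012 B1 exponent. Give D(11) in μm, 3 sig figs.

zinc: T≤10 °C ⇒ hinge +0.038·(5.4−10) = -0.1748
  Pd branch = 0.0129·Pd^0.44·e^(0.046·RH+f) = 0.723 μm/a
  Cl⁻ term: 0.0175·164.1^0.57·exp(0.008·55+0.085·5.4) = 0.7872
  r_corr = 0.723 + 0.7872 = 1.51 μm/a
Power-law: D(11) = r_corr · 11^0.813
  D(11) = 1.51 × 11^0.813 = 1.51 × 7.025 = 10.61 μm

D(11) = 10.6 μm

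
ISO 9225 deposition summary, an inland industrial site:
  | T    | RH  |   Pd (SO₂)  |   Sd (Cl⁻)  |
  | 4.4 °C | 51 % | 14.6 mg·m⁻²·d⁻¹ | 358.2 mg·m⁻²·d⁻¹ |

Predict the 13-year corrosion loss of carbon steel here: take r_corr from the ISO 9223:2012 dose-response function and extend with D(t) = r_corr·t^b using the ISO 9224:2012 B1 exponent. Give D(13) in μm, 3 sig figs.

carbon steel: T≤10 °C ⇒ hinge +0.150·(4.4−10) = -0.8400
  sulphur-dioxide contribution → 8.543 μm/a
  chloride contribution → 25.09 μm/a
  total first-year rate 33.63 μm/a
Long-term exponent b (ISO 9224 Table 2, B1) = 0.523
  D(13) = 33.63 × 13^0.523 = 33.63 × 3.825 = 128.6 μm

D(13) = 129 μm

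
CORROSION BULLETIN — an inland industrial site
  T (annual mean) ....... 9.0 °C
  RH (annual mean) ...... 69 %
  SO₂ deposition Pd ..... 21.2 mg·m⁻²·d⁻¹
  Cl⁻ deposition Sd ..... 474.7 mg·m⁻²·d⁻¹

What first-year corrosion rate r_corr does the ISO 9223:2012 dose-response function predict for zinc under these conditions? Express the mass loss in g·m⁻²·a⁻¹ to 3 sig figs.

r_corr = 23.8 g·m⁻²·a⁻¹

zinc: f(T) = +0.038·(T−10) [T≤10 °C] = -0.0380
  Pd branch = 0.0129·Pd^0.44·e^(0.046·RH+f) = 1.138 μm/a
  Cl⁻ term: 0.0175·474.7^0.57·exp(0.008·69+0.085·9.0) = 2.191
  sum: 1.138 + 2.191 → r_corr = 3.329 μm/a
Convert to mass loss: 3.329 μm/a × 7.14 g/cm³ = 23.77 g·m⁻²·a⁻¹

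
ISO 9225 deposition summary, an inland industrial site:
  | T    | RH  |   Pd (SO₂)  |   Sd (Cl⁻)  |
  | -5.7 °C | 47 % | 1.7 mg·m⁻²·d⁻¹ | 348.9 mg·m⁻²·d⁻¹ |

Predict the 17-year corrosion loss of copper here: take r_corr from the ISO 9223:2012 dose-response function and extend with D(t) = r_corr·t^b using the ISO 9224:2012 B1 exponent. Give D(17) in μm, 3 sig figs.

copper: temperature factor f = +0.126·(-15.7) = -1.9782
  Pd branch = 0.0053·Pd^0.26·e^(0.059·RH+f) = 0.01347 μm/a
  Sd branch = 0.01025·Sd^0.27·e^(0.036·RH+0.049·T) = 0.2045 μm/a
  sum: 0.01347 + 0.2045 → r_corr = 0.218 μm/a
Power-law: D(17) = r_corr · 17^0.667
  D(17) = 0.218 × 17^0.667 = 0.218 × 6.618 = 1.443 μm

D(17) = 1.44 μm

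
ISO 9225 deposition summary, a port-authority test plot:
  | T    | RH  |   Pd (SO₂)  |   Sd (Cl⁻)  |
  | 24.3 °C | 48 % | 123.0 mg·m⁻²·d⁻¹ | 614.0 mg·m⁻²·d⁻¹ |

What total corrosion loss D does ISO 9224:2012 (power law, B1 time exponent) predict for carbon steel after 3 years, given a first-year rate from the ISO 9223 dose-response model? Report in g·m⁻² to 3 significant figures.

D(3) = 1.34e+03 g·m⁻²

carbon steel: temperature factor f = -0.054·(14.3) = -0.7722
  SO₂ term: 1.77·123.0^0.52·exp(0.02·48-0.7722) = 26.08
  Sd branch = 0.102·Sd^0.62·e^(0.033·RH+0.04·T) = 70.36 μm/a
  r_corr = 26.08 + 70.36 = 96.44 μm/a
ISO 9224: D(t) = r_corr · t^b with b = 0.523 (carbon steel, B1)
  D(3) = 96.44 × 3^0.523 = 96.44 × 1.776 = 171.3 μm
  Mass loss = 171.3 μm × 7.85 g/cm³ = 1345 g·m⁻²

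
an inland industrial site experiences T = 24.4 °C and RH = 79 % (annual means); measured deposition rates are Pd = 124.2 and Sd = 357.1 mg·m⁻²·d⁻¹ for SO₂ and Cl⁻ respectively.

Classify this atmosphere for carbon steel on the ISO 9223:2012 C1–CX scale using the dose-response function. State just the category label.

C5

carbon steel: f(T) = -0.054·(T−10) [T>10 °C] = -0.7776
  Pd branch = 1.77·Pd^0.52·e^(0.02·RH+f) = 48.46 μm/a
  Cl⁻ term: 0.102·357.1^0.62·exp(0.033·79+0.04·24.4) = 140.4
  sum: 48.46 + 140.4 → r_corr = 188.9 μm/a
189 μm/a falls in (80, 200] for carbon steel → category C5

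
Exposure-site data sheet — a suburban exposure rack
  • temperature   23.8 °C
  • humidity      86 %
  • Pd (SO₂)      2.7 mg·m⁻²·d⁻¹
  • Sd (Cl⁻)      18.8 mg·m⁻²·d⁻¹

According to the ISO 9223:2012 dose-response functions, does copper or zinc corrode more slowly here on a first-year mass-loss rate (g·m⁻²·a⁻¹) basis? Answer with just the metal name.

copper: f(T) = -0.080·(T−10) [T>10 °C] = -1.1040
  SO₂ term: 0.0053·2.7^0.26·exp(0.059·86-1.1040) = 0.3636
  Cl⁻ term: 0.01025·18.8^0.27·exp(0.036·86+0.049·23.8) = 1.606
  r_corr = 0.3636 + 1.606 = 1.97 μm/a
  mass loss = 1.97 μm/a × 8.96 g/cm³ = 17.65 g·m⁻²·a⁻¹
zinc: f(T) = -0.071·(T−10) [T>10 °C] = -0.9798
  SO₂ term: 0.0129·2.7^0.44·exp(0.046·86-0.9798) = 0.3917
  Sd branch = 0.0175·Sd^0.57·e^(0.008·RH+0.085·T) = 1.402 μm/a
  sum: 0.3917 + 1.402 → r_corr = 1.793 μm/a
  mass loss = 1.793 μm/a × 7.14 g/cm³ = 12.81 g·m⁻²·a⁻¹
Ordering by g·m⁻²·a⁻¹: copper (17.6) > zinc (12.8)

zinc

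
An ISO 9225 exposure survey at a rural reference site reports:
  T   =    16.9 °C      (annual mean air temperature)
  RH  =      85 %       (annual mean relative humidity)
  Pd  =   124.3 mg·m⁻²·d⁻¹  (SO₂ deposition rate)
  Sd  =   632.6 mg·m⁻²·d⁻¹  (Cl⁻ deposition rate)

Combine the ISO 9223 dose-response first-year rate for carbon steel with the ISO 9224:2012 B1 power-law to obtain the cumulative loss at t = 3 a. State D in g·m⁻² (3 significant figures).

D(3) = 3.66e+03 g·m⁻²

carbon steel: temperature factor f = -0.054·(6.9) = -0.3726
  Pd branch = 1.77·Pd^0.52·e^(0.02·RH+f) = 81.96 μm/a
  Sd branch = 0.102·Sd^0.62·e^(0.033·RH+0.04·T) = 180.8 μm/a
  r_corr = 81.96 + 180.8 = 262.7 μm/a
Long-term exponent b (ISO 9224 Table 2, B1) = 0.523
  D(3) = 262.7 × 3^0.523 = 262.7 × 1.776 = 466.7 μm
  Mass loss = 466.7 μm × 7.85 g/cm³ = 3663 g·m⁻²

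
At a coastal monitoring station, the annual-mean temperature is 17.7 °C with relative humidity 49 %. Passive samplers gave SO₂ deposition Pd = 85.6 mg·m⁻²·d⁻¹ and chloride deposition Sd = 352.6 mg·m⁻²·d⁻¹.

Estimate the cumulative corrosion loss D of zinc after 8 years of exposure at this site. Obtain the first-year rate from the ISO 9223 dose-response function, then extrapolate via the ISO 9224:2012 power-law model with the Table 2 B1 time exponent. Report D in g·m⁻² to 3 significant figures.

zinc: temperature factor f = -0.071·(7.7) = -0.5467
  sulphur-dioxide contribution → 0.5039 μm/a
  chloride contribution → 3.301 μm/a
  ⇒ r_corr(zinc) = 3.805 μm/a
ISO 9224: D(t) = r_corr · t^b with b = 0.813 (zinc, B1)
  D(8) = 3.805 × 8^0.813 = 3.805 × 5.423 = 20.63 μm
  Mass loss = 20.63 μm × 7.14 g/cm³ = 147.3 g·m⁻²

D(8) = 147 g·m⁻²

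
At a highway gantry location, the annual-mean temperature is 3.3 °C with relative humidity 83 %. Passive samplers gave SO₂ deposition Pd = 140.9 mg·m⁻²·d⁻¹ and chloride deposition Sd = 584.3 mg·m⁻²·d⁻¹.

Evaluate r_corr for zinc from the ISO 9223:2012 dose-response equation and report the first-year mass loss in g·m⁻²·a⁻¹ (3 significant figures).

zinc: f(T) = +0.038·(T−10) [T≤10 °C] = -0.2546
  Pd branch = 0.0129·Pd^0.44·e^(0.046·RH+f) = 4.015 μm/a
  Sd branch = 0.0175·Sd^0.57·e^(0.008·RH+0.085·T) = 1.699 μm/a
  r_corr = 4.015 + 1.699 = 5.714 μm/a
Convert to mass loss: 5.714 μm/a × 7.14 g/cm³ = 40.8 g·m⁻²·a⁻¹

r_corr = 40.8 g·m⁻²·a⁻¹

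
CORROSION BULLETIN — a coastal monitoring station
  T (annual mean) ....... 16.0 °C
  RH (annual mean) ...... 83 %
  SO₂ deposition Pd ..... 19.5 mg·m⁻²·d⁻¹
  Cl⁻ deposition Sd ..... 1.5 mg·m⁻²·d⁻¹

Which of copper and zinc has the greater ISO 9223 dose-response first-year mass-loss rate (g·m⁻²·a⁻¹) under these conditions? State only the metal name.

copper

copper: T>10 °C ⇒ hinge -0.080·(16.0−10) = -0.4800
  SO₂ term: 0.0053·19.5^0.26·exp(0.059·83-0.4800) = 0.9505
  Cl⁻ term: 0.01025·1.5^0.27·exp(0.036·83+0.049·16.0) = 0.4971
  r_corr = 0.9505 + 0.4971 = 1.448 μm/a
  mass loss = 1.448 μm/a × 8.96 g/cm³ = 12.97 g·m⁻²·a⁻¹
zinc: f(T) = -0.071·(T−10) [T>10 °C] = -0.4260
  Pd branch = 0.0129·Pd^0.44·e^(0.046·RH+f) = 1.417 μm/a
  Sd branch = 0.0175·Sd^0.57·e^(0.008·RH+0.085·T) = 0.1669 μm/a
  r_corr = 1.417 + 0.1669 = 1.584 μm/a
  mass loss = 1.584 μm/a × 7.14 g/cm³ = 11.31 g·m⁻²·a⁻¹
Ordering by g·m⁻²·a⁻¹: copper (13) > zinc (11.3)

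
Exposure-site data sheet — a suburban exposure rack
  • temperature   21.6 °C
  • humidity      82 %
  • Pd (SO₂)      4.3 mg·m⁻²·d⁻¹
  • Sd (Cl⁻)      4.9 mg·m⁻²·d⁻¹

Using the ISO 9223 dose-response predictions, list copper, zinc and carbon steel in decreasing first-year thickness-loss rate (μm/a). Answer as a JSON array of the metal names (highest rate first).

["carbon steel", "copper", "zinc"]

copper: f(T) = -0.080·(T−10) [T>10 °C] = -0.9280
  sulphur-dioxide contribution → 0.3864 μm/a
  chloride contribution → 0.8685 μm/a
  ⇒ r_corr(copper) = 1.255 μm/a
zinc: T>10 °C ⇒ hinge -0.071·(21.6−10) = -0.8236
  sulphur-dioxide contribution → 0.4675 μm/a
  chloride contribution → 0.5233 μm/a
  ⇒ r_corr(zinc) = 0.9908 μm/a
carbon steel: f(T) = -0.054·(T−10) [T>10 °C] = -0.6264
  sulphur-dioxide contribution → 10.41 μm/a
  chloride contribution → 9.704 μm/a
  total first-year rate 20.12 μm/a
Ordering by μm/a: carbon steel (20.1) > copper (1.25) > zinc (0.991)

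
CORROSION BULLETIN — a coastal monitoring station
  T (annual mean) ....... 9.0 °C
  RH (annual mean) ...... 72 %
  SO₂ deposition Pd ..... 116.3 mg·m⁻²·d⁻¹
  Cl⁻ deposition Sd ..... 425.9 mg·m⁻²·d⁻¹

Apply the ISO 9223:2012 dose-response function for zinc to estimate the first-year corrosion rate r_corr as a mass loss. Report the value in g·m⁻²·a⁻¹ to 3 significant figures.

zinc: f(T) = +0.038·(T−10) [T≤10 °C] = -0.0380
  SO₂ term: 0.0129·116.3^0.44·exp(0.046·72-0.0380) = 2.763
  Cl⁻ term: 0.0175·425.9^0.57·exp(0.008·72+0.085·9.0) = 2.109
  r_corr = 2.763 + 2.109 = 4.872 μm/a
Convert to mass loss: 4.872 μm/a × 7.14 g/cm³ = 34.79 g·m⁻²·a⁻¹

r_corr = 34.8 g·m⁻²·a⁻¹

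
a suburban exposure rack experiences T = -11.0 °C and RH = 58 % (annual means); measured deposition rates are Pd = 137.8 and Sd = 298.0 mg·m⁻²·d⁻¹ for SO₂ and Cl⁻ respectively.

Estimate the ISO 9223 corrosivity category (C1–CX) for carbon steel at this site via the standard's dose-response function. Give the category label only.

carbon steel: temperature factor f = +0.150·(-21.0) = -3.1500
  SO₂ term: 1.77·137.8^0.52·exp(0.02·58-3.1500) = 3.134
  Sd branch = 0.102·Sd^0.62·e^(0.033·RH+0.04·T) = 15.23 μm/a
  r_corr = 3.134 + 15.23 = 18.37 μm/a
ISO 9223 Table 2 (carbon steel): 1.3 < 18.4 ≤ 25 μm/a ⇒ C2

C2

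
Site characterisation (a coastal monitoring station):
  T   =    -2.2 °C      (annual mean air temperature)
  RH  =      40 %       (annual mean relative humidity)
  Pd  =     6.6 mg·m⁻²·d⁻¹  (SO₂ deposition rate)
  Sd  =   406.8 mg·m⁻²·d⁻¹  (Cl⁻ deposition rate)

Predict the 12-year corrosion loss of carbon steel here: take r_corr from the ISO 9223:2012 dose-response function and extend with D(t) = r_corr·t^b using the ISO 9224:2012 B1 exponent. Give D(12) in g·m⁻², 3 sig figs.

D(12) = 466 g·m⁻²

carbon steel: f(T) = +0.150·(T−10) [T≤10 °C] = -1.8300
  sulphur-dioxide contribution → 1.686 μm/a
  chloride contribution → 14.5 μm/a
  total first-year rate 16.19 μm/a
ISO 9224: D(t) = r_corr · t^b with b = 0.523 (carbon steel, B1)
  D(12) = 16.19 × 12^0.523 = 16.19 × 3.668 = 59.38 μm
  Mass loss = 59.38 μm × 7.85 g/cm³ = 466.1 g·m⁻²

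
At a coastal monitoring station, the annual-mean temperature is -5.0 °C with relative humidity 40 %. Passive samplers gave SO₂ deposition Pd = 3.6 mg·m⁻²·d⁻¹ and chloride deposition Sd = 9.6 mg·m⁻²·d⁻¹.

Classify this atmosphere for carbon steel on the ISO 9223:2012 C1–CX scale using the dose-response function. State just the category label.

C2

carbon steel: T≤10 °C ⇒ hinge +0.150·(-5.0−10) = -2.2500
  Pd branch = 1.77·Pd^0.52·e^(0.02·RH+f) = 0.8082 μm/a
  Sd branch = 0.102·Sd^0.62·e^(0.033·RH+0.04·T) = 1.271 μm/a
  sum: 0.8082 + 1.271 → r_corr = 2.079 μm/a
2.08 μm/a falls in (1.3, 25] for carbon steel → category C2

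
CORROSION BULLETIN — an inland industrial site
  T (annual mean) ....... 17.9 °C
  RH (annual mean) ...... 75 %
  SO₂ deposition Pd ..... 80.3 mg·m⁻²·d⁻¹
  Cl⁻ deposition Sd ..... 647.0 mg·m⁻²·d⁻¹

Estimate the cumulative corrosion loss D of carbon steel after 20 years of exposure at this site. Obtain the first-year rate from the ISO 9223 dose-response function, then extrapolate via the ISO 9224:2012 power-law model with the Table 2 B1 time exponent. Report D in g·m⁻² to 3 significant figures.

carbon steel: temperature factor f = -0.054·(7.9) = -0.4266
  sulphur-dioxide contribution → 50.65 μm/a
  chloride contribution → 137.1 μm/a
  ⇒ r_corr(carbon steel) = 187.8 μm/a
Long-term exponent b (ISO 9224 Table 2, B1) = 0.523
  D(20) = 187.8 × 20^0.523 = 187.8 × 4.791 = 899.8 μm
  Mass loss = 899.8 μm × 7.85 g/cm³ = 7063 g·m⁻²

D(20) = 7.06e+03 g·m⁻²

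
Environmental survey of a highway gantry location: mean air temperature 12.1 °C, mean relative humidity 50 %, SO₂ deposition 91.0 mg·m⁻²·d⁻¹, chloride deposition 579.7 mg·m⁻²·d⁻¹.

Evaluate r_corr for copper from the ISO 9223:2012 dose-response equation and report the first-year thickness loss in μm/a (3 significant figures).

r_corr = 0.902 μm/a

copper: T>10 °C ⇒ hinge -0.080·(12.1−10) = -0.1680
  sulphur-dioxide contribution → 0.2766 μm/a
  chloride contribution → 0.6252 μm/a
  total first-year rate 0.9018 μm/a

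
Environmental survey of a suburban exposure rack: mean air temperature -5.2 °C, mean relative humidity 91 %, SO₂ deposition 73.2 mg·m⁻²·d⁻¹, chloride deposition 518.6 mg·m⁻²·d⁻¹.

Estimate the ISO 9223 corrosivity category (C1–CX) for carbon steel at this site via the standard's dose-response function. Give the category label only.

C5

carbon steel: f(T) = +0.150·(T−10) [T≤10 °C] = -2.2800
  SO₂ term: 1.77·73.2^0.52·exp(0.02·91-2.2800) = 10.42
  Sd branch = 0.102·Sd^0.62·e^(0.033·RH+0.04·T) = 80.47 μm/a
  sum: 10.42 + 80.47 → r_corr = 90.89 μm/a
90.9 μm/a falls in (80, 200] for carbon steel → category C5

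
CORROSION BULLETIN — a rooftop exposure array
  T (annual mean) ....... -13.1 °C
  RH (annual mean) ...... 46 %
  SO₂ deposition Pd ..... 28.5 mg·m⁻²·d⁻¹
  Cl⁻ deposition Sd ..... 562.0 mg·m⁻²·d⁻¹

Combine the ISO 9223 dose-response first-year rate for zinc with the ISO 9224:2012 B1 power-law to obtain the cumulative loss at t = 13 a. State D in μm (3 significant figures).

D(13) = 4.03 μm

zinc: T≤10 °C ⇒ hinge +0.038·(-13.1−10) = -0.8778
  Pd branch = 0.0129·Pd^0.44·e^(0.046·RH+f) = 0.1943 μm/a
  Sd branch = 0.0175·Sd^0.57·e^(0.008·RH+0.085·T) = 0.3066 μm/a
  r_corr = 0.1943 + 0.3066 = 0.5009 μm/a
Long-term exponent b (ISO 9224 Table 2, B1) = 0.813
  D(13) = 0.5009 × 13^0.813 = 0.5009 × 8.047 = 4.031 μm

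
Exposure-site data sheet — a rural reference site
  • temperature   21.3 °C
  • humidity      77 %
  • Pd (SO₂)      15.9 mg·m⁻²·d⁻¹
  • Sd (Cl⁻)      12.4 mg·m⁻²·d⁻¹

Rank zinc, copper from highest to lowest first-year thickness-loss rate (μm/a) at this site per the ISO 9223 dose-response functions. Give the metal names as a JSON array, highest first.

zinc: f(T) = -0.071·(T−10) [T>10 °C] = -0.8023
  SO₂ term: 0.0129·15.9^0.44·exp(0.046·77-0.8023) = 0.6746
  Cl⁻ term: 0.0175·12.4^0.57·exp(0.008·77+0.085·21.3) = 0.832
  r_corr = 0.6746 + 0.832 = 1.507 μm/a
copper: f(T) = -0.080·(T−10) [T>10 °C] = -0.9040
  SO₂ term: 0.0053·15.9^0.26·exp(0.059·77-0.9040) = 0.414
  Sd branch = 0.01025·Sd^0.27·e^(0.036·RH+0.049·T) = 0.9185 μm/a
  sum: 0.414 + 0.9185 → r_corr = 1.333 μm/a
Ordering by μm/a: zinc (1.51) > copper (1.33)

["zinc", "copper"]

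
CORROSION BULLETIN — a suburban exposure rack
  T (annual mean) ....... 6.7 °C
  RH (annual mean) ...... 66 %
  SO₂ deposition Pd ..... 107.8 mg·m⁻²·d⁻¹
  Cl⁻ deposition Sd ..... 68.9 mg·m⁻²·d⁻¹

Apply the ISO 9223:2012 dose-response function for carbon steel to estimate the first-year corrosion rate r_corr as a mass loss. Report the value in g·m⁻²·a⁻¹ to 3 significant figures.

r_corr = 489 g·m⁻²·a⁻¹

carbon steel: T≤10 °C ⇒ hinge +0.150·(6.7−10) = -0.4950
  SO₂ term: 1.77·107.8^0.52·exp(0.02·66-0.4950) = 46.05
  Sd branch = 0.102·Sd^0.62·e^(0.033·RH+0.04·T) = 16.24 μm/a
  sum: 46.05 + 16.24 → r_corr = 62.29 μm/a
Convert to mass loss: 62.29 μm/a × 7.85 g/cm³ = 489 g·m⁻²·a⁻¹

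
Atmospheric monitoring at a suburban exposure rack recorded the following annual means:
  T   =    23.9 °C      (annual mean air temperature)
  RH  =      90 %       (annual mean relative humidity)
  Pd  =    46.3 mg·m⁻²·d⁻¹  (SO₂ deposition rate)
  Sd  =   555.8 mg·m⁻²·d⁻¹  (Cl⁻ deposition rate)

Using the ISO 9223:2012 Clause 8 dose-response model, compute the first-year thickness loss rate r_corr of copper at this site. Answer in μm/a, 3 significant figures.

r_corr = 5.61 μm/a

copper: f(T) = -0.080·(T−10) [T>10 °C] = -1.1120
  Pd branch = 0.0053·Pd^0.26·e^(0.059·RH+f) = 0.9561 μm/a
  Cl⁻ term: 0.01025·555.8^0.27·exp(0.036·90+0.049·23.9) = 4.651
  r_corr = 0.9561 + 4.651 = 5.607 μm/a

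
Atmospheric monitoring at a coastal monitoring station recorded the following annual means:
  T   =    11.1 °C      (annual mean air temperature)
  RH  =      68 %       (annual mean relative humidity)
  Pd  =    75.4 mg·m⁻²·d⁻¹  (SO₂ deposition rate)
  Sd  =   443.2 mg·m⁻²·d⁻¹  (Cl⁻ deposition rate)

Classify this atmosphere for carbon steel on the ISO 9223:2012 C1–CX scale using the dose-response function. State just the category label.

carbon steel: f(T) = -0.054·(T−10) [T>10 °C] = -0.0594
  Pd branch = 1.77·Pd^0.52·e^(0.02·RH+f) = 61.52 μm/a
  Cl⁻ term: 0.102·443.2^0.62·exp(0.033·68+0.04·11.1) = 65.6
  r_corr = 61.52 + 65.6 = 127.1 μm/a
127 μm/a falls in (80, 200] for carbon steel → category C5

C5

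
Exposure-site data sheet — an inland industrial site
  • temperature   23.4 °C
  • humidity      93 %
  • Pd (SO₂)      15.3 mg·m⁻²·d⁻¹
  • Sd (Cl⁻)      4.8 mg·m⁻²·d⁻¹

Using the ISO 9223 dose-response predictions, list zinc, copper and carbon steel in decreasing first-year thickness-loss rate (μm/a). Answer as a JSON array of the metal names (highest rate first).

["carbon steel", "copper", "zinc"]

zinc: T>10 °C ⇒ hinge -0.071·(23.4−10) = -0.9514
  sulphur-dioxide contribution → 1.193 μm/a
  chloride contribution → 0.6581 μm/a
  total first-year rate 1.851 μm/a
copper: T>10 °C ⇒ hinge -0.080·(23.4−10) = -1.0720
  sulphur-dioxide contribution → 0.8906 μm/a
  chloride contribution → 1.402 μm/a
  ⇒ r_corr(copper) = 2.292 μm/a
carbon steel: temperature factor f = -0.054·(13.4) = -0.7236
  sulphur-dioxide contribution → 22.78 μm/a
  chloride contribution → 14.8 μm/a
  ⇒ r_corr(carbon steel) = 37.58 μm/a
Ordering by μm/a: carbon steel (37.6) > copper (2.29) > zinc (1.85)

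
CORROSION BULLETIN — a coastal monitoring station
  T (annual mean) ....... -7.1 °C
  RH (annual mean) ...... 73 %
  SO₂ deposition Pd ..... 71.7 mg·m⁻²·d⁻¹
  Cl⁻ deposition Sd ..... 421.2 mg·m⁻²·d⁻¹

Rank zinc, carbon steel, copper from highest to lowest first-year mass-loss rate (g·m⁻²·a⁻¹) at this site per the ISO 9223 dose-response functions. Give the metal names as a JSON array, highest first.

["carbon steel", "zinc", "copper"]

zinc: T≤10 °C ⇒ hinge +0.038·(-7.1−10) = -0.6498
  SO₂ term: 0.0129·71.7^0.44·exp(0.046·73-0.6498) = 1.268
  Cl⁻ term: 0.0175·421.2^0.57·exp(0.008·73+0.085·-7.1) = 0.5377
  r_corr = 1.268 + 0.5377 = 1.806 μm/a
  mass loss = 1.806 μm/a × 7.14 g/cm³ = 12.89 g·m⁻²·a⁻¹
carbon steel: temperature factor f = +0.150·(-17.1) = -2.5650
  Pd branch = 1.77·Pd^0.52·e^(0.02·RH+f) = 5.407 μm/a
  Cl⁻ term: 0.102·421.2^0.62·exp(0.033·73+0.04·-7.1) = 36.2
  sum: 5.407 + 36.2 → r_corr = 41.6 μm/a
  mass loss = 41.6 μm/a × 7.85 g/cm³ = 326.6 g·m⁻²·a⁻¹
copper: temperature factor f = +0.126·(-17.1) = -2.1546
  SO₂ term: 0.0053·71.7^0.26·exp(0.059·73-2.1546) = 0.1385
  Cl⁻ term: 0.01025·421.2^0.27·exp(0.036·73+0.049·-7.1) = 0.5124
  r_corr = 0.1385 + 0.5124 = 0.6509 μm/a
  mass loss = 0.6509 μm/a × 8.96 g/cm³ = 5.832 g·m⁻²·a⁻¹
Ordering by g·m⁻²·a⁻¹: carbon steel (327) > zinc (12.9) > copper (5.83)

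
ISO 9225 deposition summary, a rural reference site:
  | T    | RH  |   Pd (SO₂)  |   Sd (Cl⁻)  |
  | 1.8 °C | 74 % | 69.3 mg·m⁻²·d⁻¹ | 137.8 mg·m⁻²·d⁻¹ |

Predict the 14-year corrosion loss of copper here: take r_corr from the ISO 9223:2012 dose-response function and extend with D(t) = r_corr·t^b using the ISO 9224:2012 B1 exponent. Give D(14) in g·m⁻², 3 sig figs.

D(14) = 54.9 g·m⁻²

copper: f(T) = +0.126·(T−10) [T≤10 °C] = -1.0332
  sulphur-dioxide contribution → 0.447 μm/a
  chloride contribution → 0.6076 μm/a
  ⇒ r_corr(copper) = 1.055 μm/a
Long-term exponent b (ISO 9224 Table 2, B1) = 0.667
  D(14) = 1.055 × 14^0.667 = 1.055 × 5.814 = 6.131 μm
  Mass loss = 6.131 μm × 8.96 g/cm³ = 54.93 g·m⁻²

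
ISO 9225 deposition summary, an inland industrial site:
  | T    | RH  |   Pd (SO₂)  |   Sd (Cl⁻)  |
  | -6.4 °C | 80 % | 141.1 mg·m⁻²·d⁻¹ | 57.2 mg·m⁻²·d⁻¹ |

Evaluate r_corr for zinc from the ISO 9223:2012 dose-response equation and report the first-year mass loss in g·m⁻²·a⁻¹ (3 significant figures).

r_corr = 18.7 g·m⁻²·a⁻¹

zinc: T≤10 °C ⇒ hinge +0.038·(-6.4−10) = -0.6232
  Pd branch = 0.0129·Pd^0.44·e^(0.046·RH+f) = 2.421 μm/a
  Cl⁻ term: 0.0175·57.2^0.57·exp(0.008·80+0.085·-6.4) = 0.1934
  r_corr = 2.421 + 0.1934 = 2.614 μm/a
Convert to mass loss: 2.614 μm/a × 7.14 g/cm³ = 18.66 g·m⁻²·a⁻¹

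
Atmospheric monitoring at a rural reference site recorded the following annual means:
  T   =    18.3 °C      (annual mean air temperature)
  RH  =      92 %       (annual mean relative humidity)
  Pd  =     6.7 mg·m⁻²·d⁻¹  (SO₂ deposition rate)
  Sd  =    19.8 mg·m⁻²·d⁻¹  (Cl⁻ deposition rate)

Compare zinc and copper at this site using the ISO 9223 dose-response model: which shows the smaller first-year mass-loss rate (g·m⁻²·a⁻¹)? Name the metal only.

zinc: temperature factor f = -0.071·(8.3) = -0.5893
  Pd branch = 0.0129·Pd^0.44·e^(0.046·RH+f) = 1.138 μm/a
  Cl⁻ term: 0.0175·19.8^0.57·exp(0.008·92+0.085·18.3) = 0.9491
  r_corr = 1.138 + 0.9491 = 2.087 μm/a
  mass loss = 2.087 μm/a × 7.14 g/cm³ = 14.9 g·m⁻²·a⁻¹
copper: T>10 °C ⇒ hinge -0.080·(18.3−10) = -0.6640
  SO₂ term: 0.0053·6.7^0.26·exp(0.059·92-0.6640) = 1.019
  Cl⁻ term: 0.01025·19.8^0.27·exp(0.036·92+0.049·18.3) = 1.544
  r_corr = 1.019 + 1.544 = 2.563 μm/a
  mass loss = 2.563 μm/a × 8.96 g/cm³ = 22.96 g·m⁻²·a⁻¹
Ordering by g·m⁻²·a⁻¹: copper (23) > zinc (14.9)

zinc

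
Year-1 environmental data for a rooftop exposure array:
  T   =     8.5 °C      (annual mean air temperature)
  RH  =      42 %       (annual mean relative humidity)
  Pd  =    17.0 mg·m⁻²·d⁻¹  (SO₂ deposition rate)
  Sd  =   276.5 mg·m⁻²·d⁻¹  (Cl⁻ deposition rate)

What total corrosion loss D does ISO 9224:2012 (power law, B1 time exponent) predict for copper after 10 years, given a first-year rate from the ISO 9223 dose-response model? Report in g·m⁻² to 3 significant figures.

copper: T≤10 °C ⇒ hinge +0.126·(8.5−10) = -0.1890
  Pd branch = 0.0053·Pd^0.26·e^(0.059·RH+f) = 0.1092 μm/a
  Sd branch = 0.01025·Sd^0.27·e^(0.036·RH+0.049·T) = 0.3217 μm/a
  sum: 0.1092 + 0.3217 → r_corr = 0.431 μm/a
Power-law: D(10) = r_corr · 10^0.667
  D(10) = 0.431 × 10^0.667 = 0.431 × 4.645 = 2.002 μm
  Mass loss = 2.002 μm × 8.96 g/cm³ = 17.94 g·m⁻²

D(10) = 17.9 g·m⁻²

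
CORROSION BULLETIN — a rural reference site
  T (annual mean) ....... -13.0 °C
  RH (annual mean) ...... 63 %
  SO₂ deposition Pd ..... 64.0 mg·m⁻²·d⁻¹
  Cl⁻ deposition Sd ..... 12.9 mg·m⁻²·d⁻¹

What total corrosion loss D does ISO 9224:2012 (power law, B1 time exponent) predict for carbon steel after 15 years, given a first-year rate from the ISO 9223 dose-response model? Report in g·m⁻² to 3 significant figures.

carbon steel: f(T) = +0.150·(T−10) [T≤10 °C] = -3.4500
  sulphur-dioxide contribution → 1.722 μm/a
  chloride contribution → 2.367 μm/a
  total first-year rate 4.089 μm/a
Long-term exponent b (ISO 9224 Table 2, B1) = 0.523
  D(15) = 4.089 × 15^0.523 = 4.089 × 4.122 = 16.86 μm
  Mass loss = 16.86 μm × 7.85 g/cm³ = 132.3 g·m⁻²

D(15) = 132 g·m⁻²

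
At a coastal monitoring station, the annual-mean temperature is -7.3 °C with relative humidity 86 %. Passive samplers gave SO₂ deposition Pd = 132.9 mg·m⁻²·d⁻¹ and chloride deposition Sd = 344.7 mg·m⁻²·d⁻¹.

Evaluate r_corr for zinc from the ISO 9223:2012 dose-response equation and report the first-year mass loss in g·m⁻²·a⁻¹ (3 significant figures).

r_corr = 25.2 g·m⁻²·a⁻¹

zinc: f(T) = +0.038·(T−10) [T≤10 °C] = -0.6574
  sulphur-dioxide contribution → 3.003 μm/a
  chloride contribution → 0.5232 μm/a
  ⇒ r_corr(zinc) = 3.526 μm/a
Convert to mass loss: 3.526 μm/a × 7.14 g/cm³ = 25.17 g·m⁻²·a⁻¹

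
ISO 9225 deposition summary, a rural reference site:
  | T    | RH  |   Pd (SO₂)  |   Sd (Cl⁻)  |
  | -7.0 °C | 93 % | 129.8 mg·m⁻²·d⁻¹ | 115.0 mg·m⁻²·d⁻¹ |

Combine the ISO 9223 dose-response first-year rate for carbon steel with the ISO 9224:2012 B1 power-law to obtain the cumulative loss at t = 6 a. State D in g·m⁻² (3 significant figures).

D(6) = 853 g·m⁻²

carbon steel: f(T) = +0.150·(T−10) [T≤10 °C] = -2.5500
  sulphur-dioxide contribution → 11.15 μm/a
  chloride contribution → 31.44 μm/a
  ⇒ r_corr(carbon steel) = 42.59 μm/a
ISO 9224: D(t) = r_corr · t^b with b = 0.523 (carbon steel, B1)
  D(6) = 42.59 × 6^0.523 = 42.59 × 2.553 = 108.7 μm
  Mass loss = 108.7 μm × 7.85 g/cm³ = 853.4 g·m⁻²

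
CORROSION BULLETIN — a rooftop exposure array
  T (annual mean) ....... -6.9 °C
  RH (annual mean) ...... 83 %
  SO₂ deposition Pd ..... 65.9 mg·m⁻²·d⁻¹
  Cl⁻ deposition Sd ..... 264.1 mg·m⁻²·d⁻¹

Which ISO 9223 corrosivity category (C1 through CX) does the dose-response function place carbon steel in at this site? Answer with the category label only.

carbon steel: T≤10 °C ⇒ hinge +0.150·(-6.9−10) = -2.5350
  SO₂ term: 1.77·65.9^0.52·exp(0.02·83-2.5350) = 6.513
  Sd branch = 0.102·Sd^0.62·e^(0.033·RH+0.04·T) = 38 μm/a
  sum: 6.513 + 38 → r_corr = 44.51 μm/a
Category bounds: 25…50 μm/a bracket r_corr ⇒ C3

C3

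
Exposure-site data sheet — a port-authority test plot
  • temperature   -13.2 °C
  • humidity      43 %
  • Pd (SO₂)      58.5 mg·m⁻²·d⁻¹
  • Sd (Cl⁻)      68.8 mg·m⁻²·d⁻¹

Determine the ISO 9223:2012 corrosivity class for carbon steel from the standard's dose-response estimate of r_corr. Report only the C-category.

C2

carbon steel: f(T) = +0.150·(T−10) [T≤10 °C] = -3.4800
  SO₂ term: 1.77·58.5^0.52·exp(0.02·43-3.4800) = 1.069
  Sd branch = 0.102·Sd^0.62·e^(0.033·RH+0.04·T) = 3.427 μm/a
  sum: 1.069 + 3.427 → r_corr = 4.496 μm/a
ISO 9223 Table 2 (carbon steel): 1.3 < 4.5 ≤ 25 μm/a ⇒ C2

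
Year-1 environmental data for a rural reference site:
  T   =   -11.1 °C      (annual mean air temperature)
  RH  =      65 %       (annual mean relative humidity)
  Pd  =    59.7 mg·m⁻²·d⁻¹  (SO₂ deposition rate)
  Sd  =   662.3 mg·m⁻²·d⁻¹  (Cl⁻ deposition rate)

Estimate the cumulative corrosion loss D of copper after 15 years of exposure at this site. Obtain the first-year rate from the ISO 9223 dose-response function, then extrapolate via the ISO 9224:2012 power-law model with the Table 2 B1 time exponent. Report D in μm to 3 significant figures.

D(15) = 2.48 μm

copper: temperature factor f = +0.126·(-21.1) = -2.6586
  sulphur-dioxide contribution → 0.04977 μm/a
  chloride contribution → 0.3568 μm/a
  ⇒ r_corr(copper) = 0.4066 μm/a
ISO 9224: D(t) = r_corr · t^b with b = 0.667 (copper, B1)
  D(15) = 0.4066 × 15^0.667 = 0.4066 × 6.088 = 2.475 μm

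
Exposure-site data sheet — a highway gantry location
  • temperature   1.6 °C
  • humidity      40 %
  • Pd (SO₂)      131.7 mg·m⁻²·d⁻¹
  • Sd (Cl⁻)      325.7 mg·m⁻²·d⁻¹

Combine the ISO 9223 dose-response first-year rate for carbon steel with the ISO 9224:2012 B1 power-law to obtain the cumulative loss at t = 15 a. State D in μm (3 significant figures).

D(15) = 119 μm

carbon steel: f(T) = +0.150·(T−10) [T≤10 °C] = -1.2600
  Pd branch = 1.77·Pd^0.52·e^(0.02·RH+f) = 14.14 μm/a
  Cl⁻ term: 0.102·325.7^0.62·exp(0.033·40+0.04·1.6) = 14.71
  sum: 14.14 + 14.71 → r_corr = 28.85 μm/a
Long-term exponent b (ISO 9224 Table 2, B1) = 0.523
  D(15) = 28.85 × 15^0.523 = 28.85 × 4.122 = 118.9 μm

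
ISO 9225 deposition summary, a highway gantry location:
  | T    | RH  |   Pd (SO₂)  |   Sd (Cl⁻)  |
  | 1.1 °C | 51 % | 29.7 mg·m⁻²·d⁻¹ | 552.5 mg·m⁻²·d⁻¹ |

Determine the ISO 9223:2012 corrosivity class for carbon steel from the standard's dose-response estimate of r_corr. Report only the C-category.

carbon steel: T≤10 °C ⇒ hinge +0.150·(1.1−10) = -1.3350
  SO₂ term: 1.77·29.7^0.52·exp(0.02·51-1.3350) = 7.534
  Sd branch = 0.102·Sd^0.62·e^(0.033·RH+0.04·T) = 28.77 μm/a
  r_corr = 7.534 + 28.77 = 36.3 μm/a
ISO 9223 Table 2 (carbon steel): 25 < 36.3 ≤ 50 μm/a ⇒ C3

C3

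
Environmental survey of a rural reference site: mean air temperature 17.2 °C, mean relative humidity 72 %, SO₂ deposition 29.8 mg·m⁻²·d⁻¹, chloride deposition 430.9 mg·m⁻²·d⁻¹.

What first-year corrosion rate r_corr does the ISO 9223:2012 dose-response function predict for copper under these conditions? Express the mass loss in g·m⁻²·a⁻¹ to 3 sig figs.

copper: T>10 °C ⇒ hinge -0.080·(17.2−10) = -0.5760
  sulphur-dioxide contribution → 0.5039 μm/a
  chloride contribution → 1.636 μm/a
  ⇒ r_corr(copper) = 2.14 μm/a
Convert to mass loss: 2.14 μm/a × 8.96 g/cm³ = 19.17 g·m⁻²·a⁻¹

r_corr = 19.2 g·m⁻²·a⁻¹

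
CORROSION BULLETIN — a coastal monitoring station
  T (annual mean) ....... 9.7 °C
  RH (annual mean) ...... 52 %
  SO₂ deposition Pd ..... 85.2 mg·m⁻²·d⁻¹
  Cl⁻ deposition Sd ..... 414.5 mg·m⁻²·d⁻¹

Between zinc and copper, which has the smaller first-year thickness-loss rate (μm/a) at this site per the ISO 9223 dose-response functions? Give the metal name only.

copper

zinc: f(T) = +0.038·(T−10) [T≤10 °C] = -0.0114
  sulphur-dioxide contribution → 0.986 μm/a
  chloride contribution → 1.878 μm/a
  ⇒ r_corr(zinc) = 2.864 μm/a
copper: temperature factor f = +0.126·(-0.3) = -0.0378
  sulphur-dioxide contribution → 0.3485 μm/a
  chloride contribution → 0.5456 μm/a
  ⇒ r_corr(copper) = 0.8941 μm/a
Ordering by μm/a: zinc (2.86) > copper (0.894)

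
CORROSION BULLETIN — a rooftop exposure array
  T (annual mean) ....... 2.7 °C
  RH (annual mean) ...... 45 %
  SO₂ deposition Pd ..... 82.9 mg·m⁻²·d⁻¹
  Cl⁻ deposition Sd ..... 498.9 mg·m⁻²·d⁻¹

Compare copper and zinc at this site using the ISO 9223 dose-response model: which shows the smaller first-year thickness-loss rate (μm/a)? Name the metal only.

copper: f(T) = +0.126·(T−10) [T≤10 °C] = -0.9198
  Pd branch = 0.0053·Pd^0.26·e^(0.059·RH+f) = 0.09477 μm/a
  Cl⁻ term: 0.01025·498.9^0.27·exp(0.036·45+0.049·2.7) = 0.3164
  sum: 0.09477 + 0.3164 → r_corr = 0.4111 μm/a
zinc: temperature factor f = +0.038·(-7.3) = -0.2774
  Pd branch = 0.0129·Pd^0.44·e^(0.046·RH+f) = 0.5411 μm/a
  Cl⁻ term: 0.0175·498.9^0.57·exp(0.008·45+0.085·2.7) = 1.089
  r_corr = 0.5411 + 1.089 = 1.63 μm/a
Ordering by μm/a: zinc (1.63) > copper (0.411)

copper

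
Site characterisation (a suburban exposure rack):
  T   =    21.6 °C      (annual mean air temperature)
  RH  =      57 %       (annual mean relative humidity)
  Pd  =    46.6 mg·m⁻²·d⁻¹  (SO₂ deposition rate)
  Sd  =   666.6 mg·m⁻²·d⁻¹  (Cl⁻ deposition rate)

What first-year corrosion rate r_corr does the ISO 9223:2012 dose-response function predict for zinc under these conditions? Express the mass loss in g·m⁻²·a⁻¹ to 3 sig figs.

r_corr = 53.3 g·m⁻²·a⁻¹

zinc: temperature factor f = -0.071·(11.6) = -0.8236
  SO₂ term: 0.0129·46.6^0.44·exp(0.046·57-0.8236) = 0.4224
  Cl⁻ term: 0.0175·666.6^0.57·exp(0.008·57+0.085·21.6) = 7.048
  r_corr = 0.4224 + 7.048 = 7.47 μm/a
Convert to mass loss: 7.47 μm/a × 7.14 g/cm³ = 53.34 g·m⁻²·a⁻¹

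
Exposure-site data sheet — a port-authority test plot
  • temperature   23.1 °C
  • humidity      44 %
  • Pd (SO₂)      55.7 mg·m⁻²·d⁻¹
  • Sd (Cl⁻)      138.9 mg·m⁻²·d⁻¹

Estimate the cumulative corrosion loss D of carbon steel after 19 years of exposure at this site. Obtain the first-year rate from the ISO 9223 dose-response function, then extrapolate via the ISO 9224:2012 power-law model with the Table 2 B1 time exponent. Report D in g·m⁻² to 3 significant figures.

D(19) = 1.48e+03 g·m⁻²

carbon steel: T>10 °C ⇒ hinge -0.054·(23.1−10) = -0.7074
  sulphur-dioxide contribution → 17.01 μm/a
  chloride contribution → 23.39 μm/a
  ⇒ r_corr(carbon steel) = 40.4 μm/a
ISO 9224: D(t) = r_corr · t^b with b = 0.523 (carbon steel, B1)
  D(19) = 40.4 × 19^0.523 = 40.4 × 4.664 = 188.4 μm
  Mass loss = 188.4 μm × 7.85 g/cm³ = 1479 g·m⁻²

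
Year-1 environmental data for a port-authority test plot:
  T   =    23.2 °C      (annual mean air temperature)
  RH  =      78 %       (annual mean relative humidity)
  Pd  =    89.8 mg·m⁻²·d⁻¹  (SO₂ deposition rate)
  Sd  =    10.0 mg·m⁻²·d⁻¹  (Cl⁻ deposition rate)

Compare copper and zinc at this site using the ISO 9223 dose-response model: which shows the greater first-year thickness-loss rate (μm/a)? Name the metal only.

zinc

copper: T>10 °C ⇒ hinge -0.080·(23.2−10) = -1.0560
  sulphur-dioxide contribution → 0.5917 μm/a
  chloride contribution → 0.9861 μm/a
  total first-year rate 1.578 μm/a
zinc: T>10 °C ⇒ hinge -0.071·(23.2−10) = -0.9372
  sulphur-dioxide contribution → 1.322 μm/a
  chloride contribution → 0.8719 μm/a
  ⇒ r_corr(zinc) = 2.194 μm/a
Ordering by μm/a: zinc (2.19) > copper (1.58)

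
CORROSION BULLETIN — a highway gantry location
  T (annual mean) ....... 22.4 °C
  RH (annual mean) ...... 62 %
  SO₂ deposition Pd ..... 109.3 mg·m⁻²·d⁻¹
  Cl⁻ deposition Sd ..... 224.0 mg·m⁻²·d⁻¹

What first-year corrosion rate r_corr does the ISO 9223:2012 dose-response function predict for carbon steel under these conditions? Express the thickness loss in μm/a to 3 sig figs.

r_corr = 91.3 μm/a

carbon steel: T>10 °C ⇒ hinge -0.054·(22.4−10) = -0.6696
  SO₂ term: 1.77·109.3^0.52·exp(0.02·62-0.6696) = 35.96
  Sd branch = 0.102·Sd^0.62·e^(0.033·RH+0.04·T) = 55.39 μm/a
  r_corr = 35.96 + 55.39 = 91.35 μm/a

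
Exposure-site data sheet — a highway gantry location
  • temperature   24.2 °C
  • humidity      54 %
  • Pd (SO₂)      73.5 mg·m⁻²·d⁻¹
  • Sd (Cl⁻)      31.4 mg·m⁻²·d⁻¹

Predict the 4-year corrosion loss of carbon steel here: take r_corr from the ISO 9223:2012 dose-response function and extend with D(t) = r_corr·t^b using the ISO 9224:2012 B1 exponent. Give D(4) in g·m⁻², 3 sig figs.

carbon steel: f(T) = -0.054·(T−10) [T>10 °C] = -0.7668
  Pd branch = 1.77·Pd^0.52·e^(0.02·RH+f) = 22.62 μm/a
  Sd branch = 0.102·Sd^0.62·e^(0.033·RH+0.04·T) = 13.52 μm/a
  sum: 22.62 + 13.52 → r_corr = 36.14 μm/a
Long-term exponent b (ISO 9224 Table 2, B1) = 0.523
  D(4) = 36.14 × 4^0.523 = 36.14 × 2.065 = 74.62 μm
  Mass loss = 74.62 μm × 7.85 g/cm³ = 585.8 g·m⁻²

D(4) = 586 g·m⁻²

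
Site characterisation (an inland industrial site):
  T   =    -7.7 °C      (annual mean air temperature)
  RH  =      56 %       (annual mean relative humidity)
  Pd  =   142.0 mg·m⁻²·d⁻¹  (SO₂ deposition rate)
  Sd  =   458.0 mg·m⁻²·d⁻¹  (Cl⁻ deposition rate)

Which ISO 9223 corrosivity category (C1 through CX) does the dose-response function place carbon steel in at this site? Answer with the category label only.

carbon steel: f(T) = +0.150·(T−10) [T≤10 °C] = -2.6550
  Pd branch = 1.77·Pd^0.52·e^(0.02·RH+f) = 5.018 μm/a
  Sd branch = 0.102·Sd^0.62·e^(0.033·RH+0.04·T) = 21.24 μm/a
  sum: 5.018 + 21.24 → r_corr = 26.26 μm/a
Category bounds: 25…50 μm/a bracket r_corr ⇒ C3

C3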